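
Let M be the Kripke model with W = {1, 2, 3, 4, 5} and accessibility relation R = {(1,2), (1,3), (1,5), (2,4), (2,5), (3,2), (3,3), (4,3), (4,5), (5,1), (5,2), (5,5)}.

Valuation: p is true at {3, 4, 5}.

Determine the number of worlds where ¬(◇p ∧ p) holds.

2

1: ◇p ∧ p is F. ✓
2: ◇p ∧ p is F. ✓
3: ◇p ∧ p is T. ✗
4: ◇p ∧ p is T. ✗
5: ◇p ∧ p is T. ✗
Satisfying worlds: {1, 2}.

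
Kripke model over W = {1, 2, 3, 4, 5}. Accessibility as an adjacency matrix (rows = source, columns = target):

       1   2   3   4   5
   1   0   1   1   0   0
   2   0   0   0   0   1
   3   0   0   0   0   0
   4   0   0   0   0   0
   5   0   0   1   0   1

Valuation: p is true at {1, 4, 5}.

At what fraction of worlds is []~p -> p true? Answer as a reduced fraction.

4/5

1: []~p is T, p is T. ✓
2: []~p is F, p is F. ✓
3: []~p is T, p is F. ✗
4: []~p is T, p is T. ✓
5: []~p is F, p is T. ✓
That's 4 of 5 worlds, so 4/5.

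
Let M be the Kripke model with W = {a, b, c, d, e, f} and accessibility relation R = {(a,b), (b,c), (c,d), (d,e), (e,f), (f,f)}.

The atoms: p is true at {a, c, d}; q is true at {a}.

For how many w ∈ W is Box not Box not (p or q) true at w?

a: successors {b}; not Box not (p or q) there: b:T. ✓
b: successors {c}; not Box not (p or q) there: c:T. ✓
c: successors {d}; not Box not (p or q) there: d:F. ✗
d: successors {e}; not Box not (p or q) there: e:F. ✗
e: successors {f}; not Box not (p or q) there: f:F. ✗
f: successors {f}; not Box not (p or q) there: f:F. ✗
Satisfying worlds: {a, b}.

2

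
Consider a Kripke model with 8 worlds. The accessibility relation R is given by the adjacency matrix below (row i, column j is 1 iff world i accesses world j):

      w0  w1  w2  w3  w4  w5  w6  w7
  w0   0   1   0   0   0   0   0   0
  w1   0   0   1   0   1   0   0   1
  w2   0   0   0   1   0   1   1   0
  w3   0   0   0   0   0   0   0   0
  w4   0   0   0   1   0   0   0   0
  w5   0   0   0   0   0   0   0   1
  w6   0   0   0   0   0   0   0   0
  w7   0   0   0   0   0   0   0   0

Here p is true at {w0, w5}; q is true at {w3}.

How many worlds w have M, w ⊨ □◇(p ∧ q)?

w0: successors {w1}; ◇(p ∧ q) there: w1:F. ✗
w1: successors {w2, w4, w7}; ◇(p ∧ q) there: w2:F, w4:F, w7:F. ✗
w2: successors {w3, w5, w6}; ◇(p ∧ q) there: w3:F, w5:F, w6:F. ✗
w3: no successors, so □◇(p ∧ q) holds vacuously. ✓
w4: successors {w3}; ◇(p ∧ q) there: w3:F. ✗
w5: successors {w7}; ◇(p ∧ q) there: w7:F. ✗
w6: no successors, so □◇(p ∧ q) holds vacuously. ✓
w7: no successors, so □◇(p ∧ q) holds vacuously. ✓
Satisfying worlds: {w3, w6, w7}.

3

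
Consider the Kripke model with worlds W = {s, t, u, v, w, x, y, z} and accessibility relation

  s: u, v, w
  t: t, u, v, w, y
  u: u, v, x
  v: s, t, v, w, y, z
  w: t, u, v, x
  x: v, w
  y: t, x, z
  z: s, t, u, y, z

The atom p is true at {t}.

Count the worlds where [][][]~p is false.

s: successors {u, v, w}; [][]~p there: u:F, v:F, w:F. ✗
t: successors {t, u, v, w, y}; [][]~p there: t:F, u:F, v:F, w:F, y:F. ✗
u: successors {u, v, x}; [][]~p there: u:F, v:F, x:F. ✗
v: successors {s, t, v, w, y, z}; [][]~p there: s:F, t:F, v:F, w:F, y:F, z:F. ✗
w: successors {t, u, v, x}; [][]~p there: t:F, u:F, v:F, x:F. ✗
x: successors {v, w}; [][]~p there: v:F, w:F. ✗
y: successors {t, x, z}; [][]~p there: t:F, x:F, z:F. ✗
z: successors {s, t, u, y, z}; [][]~p there: s:F, t:F, u:F, y:F, z:F. ✗
Satisfying worlds: ∅.
So [][][]~p fails at the other 8 worlds.

8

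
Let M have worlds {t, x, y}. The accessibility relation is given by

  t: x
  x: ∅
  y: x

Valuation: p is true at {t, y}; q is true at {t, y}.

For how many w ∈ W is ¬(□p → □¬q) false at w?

t: □p → □¬q is T. ✗
x: □p → □¬q is T. ✗
y: □p → □¬q is T. ✗
Satisfying worlds: ∅.
So ¬(□p → □¬q) fails at the other 3 worlds.

3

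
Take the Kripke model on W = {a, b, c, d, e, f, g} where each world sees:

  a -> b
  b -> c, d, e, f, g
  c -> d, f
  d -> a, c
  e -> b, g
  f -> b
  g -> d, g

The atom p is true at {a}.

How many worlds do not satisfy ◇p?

a: successors {b}; p there: b:F. ✗
b: successors {c, d, e, f, g}; p there: c:F, d:F, e:F, f:F, g:F. ✗
c: successors {d, f}; p there: d:F, f:F. ✗
d: successors {a, c}; p there: a:T, c:F. ✓
e: successors {b, g}; p there: b:F, g:F. ✗
f: successors {b}; p there: b:F. ✗
g: successors {d, g}; p there: d:F, g:F. ✗
Satisfying worlds: {d}.
So ◇p fails at the other 6 worlds.

6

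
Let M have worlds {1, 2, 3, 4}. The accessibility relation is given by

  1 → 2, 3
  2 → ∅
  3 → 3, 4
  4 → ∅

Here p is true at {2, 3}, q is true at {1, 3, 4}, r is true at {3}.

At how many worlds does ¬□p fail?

3

1: □p is T. ✗
2: □p is T. ✗
3: □p is F. ✓
4: □p is T. ✗
Satisfying worlds: {3}.
So ¬□p fails at the other 3 worlds.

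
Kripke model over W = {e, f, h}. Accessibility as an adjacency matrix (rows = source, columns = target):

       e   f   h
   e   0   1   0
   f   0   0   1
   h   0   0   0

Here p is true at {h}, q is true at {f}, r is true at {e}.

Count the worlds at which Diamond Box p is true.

2

e: successors {f}; Box p there: f:T. ✓
f: successors {h}; Box p there: h:T. ✓
h: no successors, so Diamond Box p fails. ✗
Satisfying worlds: {e, f}.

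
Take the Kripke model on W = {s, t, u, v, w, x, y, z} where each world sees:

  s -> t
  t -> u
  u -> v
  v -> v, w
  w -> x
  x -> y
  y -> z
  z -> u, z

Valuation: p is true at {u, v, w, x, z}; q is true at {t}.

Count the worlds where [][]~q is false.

s: successors {t}; []~q there: t:T. ✓
t: successors {u}; []~q there: u:T. ✓
u: successors {v}; []~q there: v:T. ✓
v: successors {v, w}; []~q there: v:T, w:T. ✓
w: successors {x}; []~q there: x:T. ✓
x: successors {y}; []~q there: y:T. ✓
y: successors {z}; []~q there: z:T. ✓
z: successors {u, z}; []~q there: u:T, z:T. ✓
Satisfying worlds: {s, t, u, v, w, x, y, z}.
So [][]~q fails at the other 0 worlds.

0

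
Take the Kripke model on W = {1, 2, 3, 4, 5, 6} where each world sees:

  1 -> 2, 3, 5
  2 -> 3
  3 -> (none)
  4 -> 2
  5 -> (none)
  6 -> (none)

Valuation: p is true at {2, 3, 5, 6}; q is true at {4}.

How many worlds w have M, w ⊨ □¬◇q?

1: successors {2, 3, 5}; ¬◇q there: 2:T, 3:T, 5:T. ✓
2: successors {3}; ¬◇q there: 3:T. ✓
3: no successors, so □¬◇q holds vacuously. ✓
4: successors {2}; ¬◇q there: 2:T. ✓
5: no successors, so □¬◇q holds vacuously. ✓
6: no successors, so □¬◇q holds vacuously. ✓
Satisfying worlds: {1, 2, 3, 4, 5, 6}.

6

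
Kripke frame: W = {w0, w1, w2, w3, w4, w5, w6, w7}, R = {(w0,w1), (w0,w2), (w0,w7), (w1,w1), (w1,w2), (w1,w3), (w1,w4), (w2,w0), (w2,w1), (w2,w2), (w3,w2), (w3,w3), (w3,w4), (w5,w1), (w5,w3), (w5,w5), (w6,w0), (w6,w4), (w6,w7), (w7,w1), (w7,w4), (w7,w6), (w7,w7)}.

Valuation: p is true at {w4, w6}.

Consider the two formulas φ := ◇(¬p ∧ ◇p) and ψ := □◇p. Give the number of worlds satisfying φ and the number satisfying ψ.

For ◇(¬p ∧ ◇p):
w0: successors {w1, w2, w7}; ¬p ∧ ◇p there: w1:T, w2:F, w7:T. ✓
w1: successors {w1, w2, w3, w4}; ¬p ∧ ◇p there: w1:T, w2:F, w3:T, w4:F. ✓
w2: successors {w0, w1, w2}; ¬p ∧ ◇p there: w0:F, w1:T, w2:F. ✓
w3: successors {w2, w3, w4}; ¬p ∧ ◇p there: w2:F, w3:T, w4:F. ✓
w4: no successors, so ◇(¬p ∧ ◇p) fails. ✗
w5: successors {w1, w3, w5}; ¬p ∧ ◇p there: w1:T, w3:T, w5:F. ✓
w6: successors {w0, w4, w7}; ¬p ∧ ◇p there: w0:F, w4:F, w7:T. ✓
w7: successors {w1, w4, w6, w7}; ¬p ∧ ◇p there: w1:T, w4:F, w6:F, w7:T. ✓
— 7 worlds.
For □◇p:
w0: successors {w1, w2, w7}; ◇p there: w1:T, w2:F, w7:T. ✗
w1: successors {w1, w2, w3, w4}; ◇p there: w1:T, w2:F, w3:T, w4:F. ✗
w2: successors {w0, w1, w2}; ◇p there: w0:F, w1:T, w2:F. ✗
w3: successors {w2, w3, w4}; ◇p there: w2:F, w3:T, w4:F. ✗
w4: no successors, so □◇p holds vacuously. ✓
w5: successors {w1, w3, w5}; ◇p there: w1:T, w3:T, w5:F. ✗
w6: successors {w0, w4, w7}; ◇p there: w0:F, w4:F, w7:T. ✗
w7: successors {w1, w4, w6, w7}; ◇p there: w1:T, w4:F, w6:T, w7:T. ✗
— 1 world.

7 and 1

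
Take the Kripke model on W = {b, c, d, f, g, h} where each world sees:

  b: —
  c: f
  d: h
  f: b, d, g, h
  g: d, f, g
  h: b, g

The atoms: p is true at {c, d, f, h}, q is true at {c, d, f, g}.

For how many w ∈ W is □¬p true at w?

2

b: no successors, so □¬p holds vacuously. ✓
c: successors {f}; ¬p there: f:F. ✗
d: successors {h}; ¬p there: h:F. ✗
f: successors {b, d, g, h}; ¬p there: b:T, d:F, g:T, h:F. ✗
g: successors {d, f, g}; ¬p there: d:F, f:F, g:T. ✗
h: successors {b, g}; ¬p there: b:T, g:T. ✓
Satisfying worlds: {b, h}.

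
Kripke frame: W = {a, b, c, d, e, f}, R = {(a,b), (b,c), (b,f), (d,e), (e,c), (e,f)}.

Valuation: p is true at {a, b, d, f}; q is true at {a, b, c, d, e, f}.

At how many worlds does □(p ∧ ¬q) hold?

a: successors {b}; p ∧ ¬q there: b:F. ✗
b: successors {c, f}; p ∧ ¬q there: c:F, f:F. ✗
c: no successors, so □(p ∧ ¬q) holds vacuously. ✓
d: successors {e}; p ∧ ¬q there: e:F. ✗
e: successors {c, f}; p ∧ ¬q there: c:F, f:F. ✗
f: no successors, so □(p ∧ ¬q) holds vacuously. ✓
Satisfying worlds: {c, f}.

2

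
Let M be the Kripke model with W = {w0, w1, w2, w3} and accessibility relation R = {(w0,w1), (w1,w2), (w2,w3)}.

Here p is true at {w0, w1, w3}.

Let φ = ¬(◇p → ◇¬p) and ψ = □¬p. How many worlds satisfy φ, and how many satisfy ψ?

2 and 2

For ¬(◇p → ◇¬p):
w0: ◇p → ◇¬p is F. ✓
w1: ◇p → ◇¬p is T. ✗
w2: ◇p → ◇¬p is F. ✓
w3: ◇p → ◇¬p is T. ✗
— 2 worlds.
For □¬p:
w0: successors {w1}; ¬p there: w1:F. ✗
w1: successors {w2}; ¬p there: w2:T. ✓
w2: successors {w3}; ¬p there: w3:F. ✗
w3: no successors, so □¬p holds vacuously. ✓
— 2 worlds.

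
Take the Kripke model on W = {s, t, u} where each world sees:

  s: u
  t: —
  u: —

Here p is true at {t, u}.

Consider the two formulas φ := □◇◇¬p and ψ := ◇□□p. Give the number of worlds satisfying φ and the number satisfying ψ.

For □◇◇¬p:
s: successors {u}; ◇◇¬p there: u:F. ✗
t: no successors, so □◇◇¬p holds vacuously. ✓
u: no successors, so □◇◇¬p holds vacuously. ✓
— 2 worlds.
For ◇□□p:
s: successors {u}; □□p there: u:T. ✓
t: no successors, so ◇□□p fails. ✗
u: no successors, so ◇□□p fails. ✗
— 1 world.

2 and 1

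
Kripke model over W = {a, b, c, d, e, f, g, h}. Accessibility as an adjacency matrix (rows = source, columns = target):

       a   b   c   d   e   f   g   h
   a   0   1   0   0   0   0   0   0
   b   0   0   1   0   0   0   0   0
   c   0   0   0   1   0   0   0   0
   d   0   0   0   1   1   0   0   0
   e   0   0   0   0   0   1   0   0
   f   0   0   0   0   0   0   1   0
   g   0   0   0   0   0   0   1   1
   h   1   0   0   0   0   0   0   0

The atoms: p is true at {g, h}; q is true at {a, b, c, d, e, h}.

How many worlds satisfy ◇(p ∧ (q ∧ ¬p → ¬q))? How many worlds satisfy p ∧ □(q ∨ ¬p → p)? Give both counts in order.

For ◇(p ∧ (q ∧ ¬p → ¬q)):
a: successors {b}; p ∧ (q ∧ ¬p → ¬q) there: b:F. ✗
b: successors {c}; p ∧ (q ∧ ¬p → ¬q) there: c:F. ✗
c: successors {d}; p ∧ (q ∧ ¬p → ¬q) there: d:F. ✗
d: successors {d, e}; p ∧ (q ∧ ¬p → ¬q) there: d:F, e:F. ✗
e: successors {f}; p ∧ (q ∧ ¬p → ¬q) there: f:F. ✗
f: successors {g}; p ∧ (q ∧ ¬p → ¬q) there: g:T. ✓
g: successors {g, h}; p ∧ (q ∧ ¬p → ¬q) there: g:T, h:T. ✓
h: successors {a}; p ∧ (q ∧ ¬p → ¬q) there: a:F. ✗
— 2 worlds.
For p ∧ □(q ∨ ¬p → p):
a: p is F, □(q ∨ ¬p → p) is F. ✗
b: p is F, □(q ∨ ¬p → p) is F. ✗
c: p is F, □(q ∨ ¬p → p) is F. ✗
d: p is F, □(q ∨ ¬p → p) is F. ✗
e: p is F, □(q ∨ ¬p → p) is F. ✗
f: p is F, □(q ∨ ¬p → p) is T. ✗
g: p is T, □(q ∨ ¬p → p) is T. ✓
h: p is T, □(q ∨ ¬p → p) is F. ✗
— 1 world.

2 and 1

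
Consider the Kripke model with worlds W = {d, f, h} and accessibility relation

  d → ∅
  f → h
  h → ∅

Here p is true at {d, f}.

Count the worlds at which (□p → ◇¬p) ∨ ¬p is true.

d: □p → ◇¬p is F, ¬p is F. ✗
f: □p → ◇¬p is T, ¬p is F. ✓
h: □p → ◇¬p is F, ¬p is T. ✓
Satisfying worlds: {f, h}.

2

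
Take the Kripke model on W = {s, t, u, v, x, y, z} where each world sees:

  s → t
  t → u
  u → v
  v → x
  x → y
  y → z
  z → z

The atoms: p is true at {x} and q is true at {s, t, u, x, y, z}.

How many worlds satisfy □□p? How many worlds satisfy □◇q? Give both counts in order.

For □□p:
s: successors {t}; □p there: t:F. ✗
t: successors {u}; □p there: u:F. ✗
u: successors {v}; □p there: v:T. ✓
v: successors {x}; □p there: x:F. ✗
x: successors {y}; □p there: y:F. ✗
y: successors {z}; □p there: z:F. ✗
z: successors {z}; □p there: z:F. ✗
— 1 world.
For □◇q:
s: successors {t}; ◇q there: t:T. ✓
t: successors {u}; ◇q there: u:F. ✗
u: successors {v}; ◇q there: v:T. ✓
v: successors {x}; ◇q there: x:T. ✓
x: successors {y}; ◇q there: y:T. ✓
y: successors {z}; ◇q there: z:T. ✓
z: successors {z}; ◇q there: z:T. ✓
— 6 worlds.

1 and 6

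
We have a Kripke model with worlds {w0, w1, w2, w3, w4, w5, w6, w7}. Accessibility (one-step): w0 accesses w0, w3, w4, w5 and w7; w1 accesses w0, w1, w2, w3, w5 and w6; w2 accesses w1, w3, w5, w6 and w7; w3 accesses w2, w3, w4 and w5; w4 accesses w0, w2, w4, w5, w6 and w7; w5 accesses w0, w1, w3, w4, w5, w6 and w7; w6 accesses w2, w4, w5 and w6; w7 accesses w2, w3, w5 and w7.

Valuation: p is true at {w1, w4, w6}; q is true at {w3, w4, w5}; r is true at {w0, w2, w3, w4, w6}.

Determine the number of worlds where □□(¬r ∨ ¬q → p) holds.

w0: successors {w0, w3, w4, w5, w7}; □(¬r ∨ ¬q → p) there: w0:F, w3:F, w4:F, w5:F, w7:F. ✗
w1: successors {w0, w1, w2, w3, w5, w6}; □(¬r ∨ ¬q → p) there: w0:F, w1:F, w2:F, w3:F, w5:F, w6:F. ✗
w2: successors {w1, w3, w5, w6, w7}; □(¬r ∨ ¬q → p) there: w1:F, w3:F, w5:F, w6:F, w7:F. ✗
w3: successors {w2, w3, w4, w5}; □(¬r ∨ ¬q → p) there: w2:F, w3:F, w4:F, w5:F. ✗
w4: successors {w0, w2, w4, w5, w6, w7}; □(¬r ∨ ¬q → p) there: w0:F, w2:F, w4:F, w5:F, w6:F, w7:F. ✗
w5: successors {w0, w1, w3, w4, w5, w6, w7}; □(¬r ∨ ¬q → p) there: w0:F, w1:F, w3:F, w4:F, w5:F, w6:F, w7:F. ✗
w6: successors {w2, w4, w5, w6}; □(¬r ∨ ¬q → p) there: w2:F, w4:F, w5:F, w6:F. ✗
w7: successors {w2, w3, w5, w7}; □(¬r ∨ ¬q → p) there: w2:F, w3:F, w5:F, w7:F. ✗
Satisfying worlds: ∅.

0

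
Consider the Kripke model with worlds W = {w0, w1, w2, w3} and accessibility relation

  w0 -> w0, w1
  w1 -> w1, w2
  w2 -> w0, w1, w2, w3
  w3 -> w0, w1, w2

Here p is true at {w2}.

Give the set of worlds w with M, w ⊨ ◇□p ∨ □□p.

w0: ◇□p is F, □□p is F. ✗
w1: ◇□p is F, □□p is F. ✗
w2: ◇□p is F, □□p is F. ✗
w3: ◇□p is F, □□p is F. ✗

∅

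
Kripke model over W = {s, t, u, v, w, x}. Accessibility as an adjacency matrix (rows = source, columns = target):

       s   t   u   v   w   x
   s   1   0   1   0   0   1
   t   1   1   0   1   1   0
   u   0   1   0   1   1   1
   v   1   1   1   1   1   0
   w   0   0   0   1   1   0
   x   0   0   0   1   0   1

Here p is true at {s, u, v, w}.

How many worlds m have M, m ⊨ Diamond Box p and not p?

s: Diamond Box p is F, not p is F. ✗
t: Diamond Box p is T, not p is T. ✓
u: Diamond Box p is T, not p is F. ✗
v: Diamond Box p is T, not p is F. ✗
w: Diamond Box p is T, not p is F. ✗
x: Diamond Box p is F, not p is T. ✗
Satisfying worlds: {t}.

1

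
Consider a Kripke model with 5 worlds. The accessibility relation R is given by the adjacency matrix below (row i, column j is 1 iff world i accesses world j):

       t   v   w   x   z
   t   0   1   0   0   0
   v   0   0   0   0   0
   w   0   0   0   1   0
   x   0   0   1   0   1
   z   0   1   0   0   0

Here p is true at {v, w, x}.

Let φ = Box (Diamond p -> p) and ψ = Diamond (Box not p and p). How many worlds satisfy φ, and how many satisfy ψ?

4 and 2

For Box (Diamond p -> p):
t: successors {v}; Diamond p -> p there: v:T. ✓
v: no successors, so Box (Diamond p -> p) holds vacuously. ✓
w: successors {x}; Diamond p -> p there: x:T. ✓
x: successors {w, z}; Diamond p -> p there: w:T, z:F. ✗
z: successors {v}; Diamond p -> p there: v:T. ✓
— 4 worlds.
For Diamond (Box not p and p):
t: successors {v}; Box not p and p there: v:T. ✓
v: no successors, so Diamond (Box not p and p) fails. ✗
w: successors {x}; Box not p and p there: x:F. ✗
x: successors {w, z}; Box not p and p there: w:F, z:F. ✗
z: successors {v}; Box not p and p there: v:T. ✓
— 2 worlds.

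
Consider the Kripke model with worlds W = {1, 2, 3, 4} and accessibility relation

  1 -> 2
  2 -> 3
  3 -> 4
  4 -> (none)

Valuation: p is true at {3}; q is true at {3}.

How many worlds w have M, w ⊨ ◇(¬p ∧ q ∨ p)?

1: successors {2}; ¬p ∧ q ∨ p there: 2:F. ✗
2: successors {3}; ¬p ∧ q ∨ p there: 3:T. ✓
3: successors {4}; ¬p ∧ q ∨ p there: 4:F. ✗
4: no successors, so ◇(¬p ∧ q ∨ p) fails. ✗
Satisfying worlds: {2}.

1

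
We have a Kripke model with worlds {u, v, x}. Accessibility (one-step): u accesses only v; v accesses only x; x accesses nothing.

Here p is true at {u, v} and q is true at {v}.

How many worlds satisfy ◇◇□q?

u: successors {v}; ◇□q there: v:T. ✓
v: successors {x}; ◇□q there: x:F. ✗
x: no successors, so ◇◇□q fails. ✗
Satisfying worlds: {u}.

1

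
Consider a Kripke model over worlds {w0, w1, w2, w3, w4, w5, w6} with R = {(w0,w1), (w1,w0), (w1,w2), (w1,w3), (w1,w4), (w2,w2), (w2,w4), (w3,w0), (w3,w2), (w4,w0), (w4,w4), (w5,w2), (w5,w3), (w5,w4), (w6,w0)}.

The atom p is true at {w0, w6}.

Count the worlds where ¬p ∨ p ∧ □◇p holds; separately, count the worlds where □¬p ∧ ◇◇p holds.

For ¬p ∨ p ∧ □◇p:
w0: ¬p is F, p ∧ □◇p is T. ✓
w1: ¬p is T, p ∧ □◇p is F. ✓
w2: ¬p is T, p ∧ □◇p is F. ✓
w3: ¬p is T, p ∧ □◇p is F. ✓
w4: ¬p is T, p ∧ □◇p is F. ✓
w5: ¬p is T, p ∧ □◇p is F. ✓
w6: ¬p is F, p ∧ □◇p is F. ✗
— 6 worlds.
For □¬p ∧ ◇◇p:
w0: □¬p is T, ◇◇p is T. ✓
w1: □¬p is F, ◇◇p is T. ✗
w2: □¬p is T, ◇◇p is T. ✓
w3: □¬p is F, ◇◇p is F. ✗
w4: □¬p is F, ◇◇p is T. ✗
w5: □¬p is T, ◇◇p is T. ✓
w6: □¬p is F, ◇◇p is F. ✗
— 3 worlds.

6 and 3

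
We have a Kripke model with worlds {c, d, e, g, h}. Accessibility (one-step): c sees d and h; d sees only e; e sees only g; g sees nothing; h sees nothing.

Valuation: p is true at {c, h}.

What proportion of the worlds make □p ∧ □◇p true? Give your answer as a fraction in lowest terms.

c: □p is F, □◇p is F. ✗
d: □p is F, □◇p is F. ✗
e: □p is F, □◇p is F. ✗
g: □p is T, □◇p is T. ✓
h: □p is T, □◇p is T. ✓
That's 2 of 5 worlds, so 2/5.

2/5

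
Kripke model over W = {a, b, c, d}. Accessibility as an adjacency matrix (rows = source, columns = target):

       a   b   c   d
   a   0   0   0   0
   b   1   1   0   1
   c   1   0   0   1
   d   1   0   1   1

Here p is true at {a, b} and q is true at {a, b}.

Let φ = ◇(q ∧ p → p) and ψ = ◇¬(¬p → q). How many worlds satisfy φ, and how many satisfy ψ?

For ◇(q ∧ p → p):
a: no successors, so ◇(q ∧ p → p) fails. ✗
b: successors {a, b, d}; q ∧ p → p there: a:T, b:T, d:T. ✓
c: successors {a, d}; q ∧ p → p there: a:T, d:T. ✓
d: successors {a, c, d}; q ∧ p → p there: a:T, c:T, d:T. ✓
— 3 worlds.
For ◇¬(¬p → q):
a: no successors, so ◇¬(¬p → q) fails. ✗
b: successors {a, b, d}; ¬(¬p → q) there: a:F, b:F, d:T. ✓
c: successors {a, d}; ¬(¬p → q) there: a:F, d:T. ✓
d: successors {a, c, d}; ¬(¬p → q) there: a:F, c:T, d:T. ✓
— 3 worlds.

3 and 3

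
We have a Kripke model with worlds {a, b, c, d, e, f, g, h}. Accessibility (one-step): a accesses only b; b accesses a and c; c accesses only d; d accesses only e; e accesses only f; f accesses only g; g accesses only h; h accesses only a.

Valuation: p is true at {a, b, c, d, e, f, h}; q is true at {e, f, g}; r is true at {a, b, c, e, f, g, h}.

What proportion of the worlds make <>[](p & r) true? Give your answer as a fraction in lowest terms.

7/8

a: successors {b}; [](p & r) there: b:T. ✓
b: successors {a, c}; [](p & r) there: a:T, c:F. ✓
c: successors {d}; [](p & r) there: d:T. ✓
d: successors {e}; [](p & r) there: e:T. ✓
e: successors {f}; [](p & r) there: f:F. ✗
f: successors {g}; [](p & r) there: g:T. ✓
g: successors {h}; [](p & r) there: h:T. ✓
h: successors {a}; [](p & r) there: a:T. ✓
That's 7 of 8 worlds, so 7/8.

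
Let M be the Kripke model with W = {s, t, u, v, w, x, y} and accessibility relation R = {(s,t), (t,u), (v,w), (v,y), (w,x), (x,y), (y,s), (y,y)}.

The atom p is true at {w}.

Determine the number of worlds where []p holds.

1

s: successors {t}; p there: t:F. ✗
t: successors {u}; p there: u:F. ✗
u: no successors, so []p holds vacuously. ✓
v: successors {w, y}; p there: w:T, y:F. ✗
w: successors {x}; p there: x:F. ✗
x: successors {y}; p there: y:F. ✗
y: successors {s, y}; p there: s:F, y:F. ✗
Satisfying worlds: {u}.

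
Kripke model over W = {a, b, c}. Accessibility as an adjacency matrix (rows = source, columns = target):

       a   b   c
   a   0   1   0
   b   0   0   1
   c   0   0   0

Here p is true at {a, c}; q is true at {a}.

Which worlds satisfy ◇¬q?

a: successors {b}; ¬q there: b:T. ✓
b: successors {c}; ¬q there: c:T. ✓
c: no successors, so ◇¬q fails. ✗

{a, b}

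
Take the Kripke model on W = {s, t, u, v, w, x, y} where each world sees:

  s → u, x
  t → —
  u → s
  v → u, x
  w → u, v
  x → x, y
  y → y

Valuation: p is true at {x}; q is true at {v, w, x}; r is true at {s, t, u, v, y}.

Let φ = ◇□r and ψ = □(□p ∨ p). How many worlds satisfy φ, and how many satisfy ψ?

For ◇□r:
s: successors {u, x}; □r there: u:T, x:F. ✓
t: no successors, so ◇□r fails. ✗
u: successors {s}; □r there: s:F. ✗
v: successors {u, x}; □r there: u:T, x:F. ✓
w: successors {u, v}; □r there: u:T, v:F. ✓
x: successors {x, y}; □r there: x:F, y:T. ✓
y: successors {y}; □r there: y:T. ✓
— 5 worlds.
For □(□p ∨ p):
s: successors {u, x}; □p ∨ p there: u:F, x:T. ✗
t: no successors, so □(□p ∨ p) holds vacuously. ✓
u: successors {s}; □p ∨ p there: s:F. ✗
v: successors {u, x}; □p ∨ p there: u:F, x:T. ✗
w: successors {u, v}; □p ∨ p there: u:F, v:F. ✗
x: successors {x, y}; □p ∨ p there: x:T, y:F. ✗
y: successors {y}; □p ∨ p there: y:F. ✗
— 1 world.

5 and 1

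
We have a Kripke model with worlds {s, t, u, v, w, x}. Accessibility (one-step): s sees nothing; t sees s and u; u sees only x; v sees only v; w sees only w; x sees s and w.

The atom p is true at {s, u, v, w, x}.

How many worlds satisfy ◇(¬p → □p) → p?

s: ◇(¬p → □p) is F, p is T. ✓
t: ◇(¬p → □p) is T, p is F. ✗
u: ◇(¬p → □p) is T, p is T. ✓
v: ◇(¬p → □p) is T, p is T. ✓
w: ◇(¬p → □p) is T, p is T. ✓
x: ◇(¬p → □p) is T, p is T. ✓
Satisfying worlds: {s, u, v, w, x}.

5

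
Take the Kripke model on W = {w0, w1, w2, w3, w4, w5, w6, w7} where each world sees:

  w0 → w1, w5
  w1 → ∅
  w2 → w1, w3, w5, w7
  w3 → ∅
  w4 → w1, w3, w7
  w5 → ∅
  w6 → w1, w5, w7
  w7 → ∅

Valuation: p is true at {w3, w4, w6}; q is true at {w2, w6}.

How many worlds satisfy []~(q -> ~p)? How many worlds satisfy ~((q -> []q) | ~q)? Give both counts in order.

For []~(q -> ~p):
w0: successors {w1, w5}; ~(q -> ~p) there: w1:F, w5:F. ✗
w1: no successors, so []~(q -> ~p) holds vacuously. ✓
w2: successors {w1, w3, w5, w7}; ~(q -> ~p) there: w1:F, w3:F, w5:F, w7:F. ✗
w3: no successors, so []~(q -> ~p) holds vacuously. ✓
w4: successors {w1, w3, w7}; ~(q -> ~p) there: w1:F, w3:F, w7:F. ✗
w5: no successors, so []~(q -> ~p) holds vacuously. ✓
w6: successors {w1, w5, w7}; ~(q -> ~p) there: w1:F, w5:F, w7:F. ✗
w7: no successors, so []~(q -> ~p) holds vacuously. ✓
— 4 worlds.
For ~((q -> []q) | ~q):
w0: (q -> []q) | ~q is T. ✗
w1: (q -> []q) | ~q is T. ✗
w2: (q -> []q) | ~q is F. ✓
w3: (q -> []q) | ~q is T. ✗
w4: (q -> []q) | ~q is T. ✗
w5: (q -> []q) | ~q is T. ✗
w6: (q -> []q) | ~q is F. ✓
w7: (q -> []q) | ~q is T. ✗
— 2 worlds.

4 and 2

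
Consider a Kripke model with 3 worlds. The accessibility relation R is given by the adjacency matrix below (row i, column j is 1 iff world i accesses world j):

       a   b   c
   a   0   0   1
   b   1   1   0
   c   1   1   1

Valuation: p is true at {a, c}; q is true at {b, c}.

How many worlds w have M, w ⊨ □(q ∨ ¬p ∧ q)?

a: successors {c}; q ∨ ¬p ∧ q there: c:T. ✓
b: successors {a, b}; q ∨ ¬p ∧ q there: a:F, b:T. ✗
c: successors {a, b, c}; q ∨ ¬p ∧ q there: a:F, b:T, c:T. ✗
Satisfying worlds: {a}.

1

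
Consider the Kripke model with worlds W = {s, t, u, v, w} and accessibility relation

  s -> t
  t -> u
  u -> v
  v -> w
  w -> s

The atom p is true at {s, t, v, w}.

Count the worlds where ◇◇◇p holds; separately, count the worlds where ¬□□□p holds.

4 and 1

For ◇◇◇p:
s: successors {t}; ◇◇p there: t:T. ✓
t: successors {u}; ◇◇p there: u:T. ✓
u: successors {v}; ◇◇p there: v:T. ✓
v: successors {w}; ◇◇p there: w:T. ✓
w: successors {s}; ◇◇p there: s:F. ✗
— 4 worlds.
For ¬□□□p:
s: □□□p is T. ✗
t: □□□p is T. ✗
u: □□□p is T. ✗
v: □□□p is T. ✗
w: □□□p is F. ✓
— 1 world.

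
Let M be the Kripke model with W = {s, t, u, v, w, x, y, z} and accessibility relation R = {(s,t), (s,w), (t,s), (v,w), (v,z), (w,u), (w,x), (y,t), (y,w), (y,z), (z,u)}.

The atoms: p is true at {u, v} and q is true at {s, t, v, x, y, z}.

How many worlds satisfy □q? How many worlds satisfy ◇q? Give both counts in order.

3 and 5

For □q:
s: successors {t, w}; q there: t:T, w:F. ✗
t: successors {s}; q there: s:T. ✓
u: no successors, so □q holds vacuously. ✓
v: successors {w, z}; q there: w:F, z:T. ✗
w: successors {u, x}; q there: u:F, x:T. ✗
x: no successors, so □q holds vacuously. ✓
y: successors {t, w, z}; q there: t:T, w:F, z:T. ✗
z: successors {u}; q there: u:F. ✗
— 3 worlds.
For ◇q:
s: successors {t, w}; q there: t:T, w:F. ✓
t: successors {s}; q there: s:T. ✓
u: no successors, so ◇q fails. ✗
v: successors {w, z}; q there: w:F, z:T. ✓
w: successors {u, x}; q there: u:F, x:T. ✓
x: no successors, so ◇q fails. ✗
y: successors {t, w, z}; q there: t:T, w:F, z:T. ✓
z: successors {u}; q there: u:F. ✗
— 5 worlds.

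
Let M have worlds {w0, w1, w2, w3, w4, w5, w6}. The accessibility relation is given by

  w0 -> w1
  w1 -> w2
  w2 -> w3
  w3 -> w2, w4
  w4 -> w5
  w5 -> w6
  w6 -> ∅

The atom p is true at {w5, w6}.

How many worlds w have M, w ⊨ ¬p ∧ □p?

1

w0: ¬p is T, □p is F. ✗
w1: ¬p is T, □p is F. ✗
w2: ¬p is T, □p is F. ✗
w3: ¬p is T, □p is F. ✗
w4: ¬p is T, □p is T. ✓
w5: ¬p is F, □p is T. ✗
w6: ¬p is F, □p is T. ✗
Satisfying worlds: {w4}.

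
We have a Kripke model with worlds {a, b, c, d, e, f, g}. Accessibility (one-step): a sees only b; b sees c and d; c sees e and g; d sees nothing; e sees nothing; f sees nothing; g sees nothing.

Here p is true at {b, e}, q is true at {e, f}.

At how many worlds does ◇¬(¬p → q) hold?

2

a: successors {b}; ¬(¬p → q) there: b:F. ✗
b: successors {c, d}; ¬(¬p → q) there: c:T, d:T. ✓
c: successors {e, g}; ¬(¬p → q) there: e:F, g:T. ✓
d: no successors, so ◇¬(¬p → q) fails. ✗
e: no successors, so ◇¬(¬p → q) fails. ✗
f: no successors, so ◇¬(¬p → q) fails. ✗
g: no successors, so ◇¬(¬p → q) fails. ✗
Satisfying worlds: {b, c}.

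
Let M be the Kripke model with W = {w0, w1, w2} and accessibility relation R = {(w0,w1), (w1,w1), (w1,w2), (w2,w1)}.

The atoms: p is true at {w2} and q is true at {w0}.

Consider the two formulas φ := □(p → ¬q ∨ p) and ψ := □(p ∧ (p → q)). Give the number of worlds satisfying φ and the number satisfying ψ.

3 and 0

For □(p → ¬q ∨ p):
w0: successors {w1}; p → ¬q ∨ p there: w1:T. ✓
w1: successors {w1, w2}; p → ¬q ∨ p there: w1:T, w2:T. ✓
w2: successors {w1}; p → ¬q ∨ p there: w1:T. ✓
— 3 worlds.
For □(p ∧ (p → q)):
w0: successors {w1}; p ∧ (p → q) there: w1:F. ✗
w1: successors {w1, w2}; p ∧ (p → q) there: w1:F, w2:F. ✗
w2: successors {w1}; p ∧ (p → q) there: w1:F. ✗
— 0 worlds.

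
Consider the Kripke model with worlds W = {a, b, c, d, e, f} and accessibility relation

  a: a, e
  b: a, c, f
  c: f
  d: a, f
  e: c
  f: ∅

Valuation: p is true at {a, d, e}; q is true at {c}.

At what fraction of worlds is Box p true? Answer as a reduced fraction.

1/3

a: successors {a, e}; p there: a:T, e:T. ✓
b: successors {a, c, f}; p there: a:T, c:F, f:F. ✗
c: successors {f}; p there: f:F. ✗
d: successors {a, f}; p there: a:T, f:F. ✗
e: successors {c}; p there: c:F. ✗
f: no successors, so Box p holds vacuously. ✓
That's 2 of 6 worlds, so 2/6 = 1/3.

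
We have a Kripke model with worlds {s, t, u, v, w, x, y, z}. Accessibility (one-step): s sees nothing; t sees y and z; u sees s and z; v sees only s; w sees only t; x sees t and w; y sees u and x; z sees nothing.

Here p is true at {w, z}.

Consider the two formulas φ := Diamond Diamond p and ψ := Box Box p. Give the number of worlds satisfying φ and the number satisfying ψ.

3 and 4

For Diamond Diamond p:
s: no successors, so Diamond Diamond p fails. ✗
t: successors {y, z}; Diamond p there: y:F, z:F. ✗
u: successors {s, z}; Diamond p there: s:F, z:F. ✗
v: successors {s}; Diamond p there: s:F. ✗
w: successors {t}; Diamond p there: t:T. ✓
x: successors {t, w}; Diamond p there: t:T, w:F. ✓
y: successors {u, x}; Diamond p there: u:T, x:T. ✓
z: no successors, so Diamond Diamond p fails. ✗
— 3 worlds.
For Box Box p:
s: no successors, so Box Box p holds vacuously. ✓
t: successors {y, z}; Box p there: y:F, z:T. ✗
u: successors {s, z}; Box p there: s:T, z:T. ✓
v: successors {s}; Box p there: s:T. ✓
w: successors {t}; Box p there: t:F. ✗
x: successors {t, w}; Box p there: t:F, w:F. ✗
y: successors {u, x}; Box p there: u:F, x:F. ✗
z: no successors, so Box Box p holds vacuously. ✓
— 4 worlds.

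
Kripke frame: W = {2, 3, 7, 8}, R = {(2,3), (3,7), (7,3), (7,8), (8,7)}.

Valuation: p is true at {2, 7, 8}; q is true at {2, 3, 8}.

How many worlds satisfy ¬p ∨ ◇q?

3

2: ¬p is F, ◇q is T. ✓
3: ¬p is T, ◇q is F. ✓
7: ¬p is F, ◇q is T. ✓
8: ¬p is F, ◇q is F. ✗
Satisfying worlds: {2, 3, 7}.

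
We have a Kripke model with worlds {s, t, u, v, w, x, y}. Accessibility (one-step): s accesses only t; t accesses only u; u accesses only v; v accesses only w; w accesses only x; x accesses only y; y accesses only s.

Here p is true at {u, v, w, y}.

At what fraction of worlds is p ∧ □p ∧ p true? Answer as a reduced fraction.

s: p ∧ □p is F, p is F. ✗
t: p ∧ □p is F, p is F. ✗
u: p ∧ □p is T, p is T. ✓
v: p ∧ □p is T, p is T. ✓
w: p ∧ □p is F, p is T. ✗
x: p ∧ □p is F, p is F. ✗
y: p ∧ □p is F, p is T. ✗
That's 2 of 7 worlds, so 2/7.

2/7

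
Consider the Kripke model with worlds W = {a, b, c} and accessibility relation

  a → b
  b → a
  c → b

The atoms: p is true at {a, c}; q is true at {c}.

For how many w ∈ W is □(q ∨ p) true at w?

a: successors {b}; q ∨ p there: b:F. ✗
b: successors {a}; q ∨ p there: a:T. ✓
c: successors {b}; q ∨ p there: b:F. ✗
Satisfying worlds: {b}.

1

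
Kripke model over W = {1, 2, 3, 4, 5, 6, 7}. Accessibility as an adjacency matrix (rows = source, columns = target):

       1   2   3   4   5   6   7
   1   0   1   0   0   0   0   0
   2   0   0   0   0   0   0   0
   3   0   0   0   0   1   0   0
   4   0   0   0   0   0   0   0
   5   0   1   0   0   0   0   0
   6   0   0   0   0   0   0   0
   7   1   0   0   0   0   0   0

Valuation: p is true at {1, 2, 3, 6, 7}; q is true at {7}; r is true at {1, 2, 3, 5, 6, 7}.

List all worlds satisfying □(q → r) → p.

{1, 2, 3, 6, 7}

1: □(q → r) is T, p is T. ✓
2: □(q → r) is T, p is T. ✓
3: □(q → r) is T, p is T. ✓
4: □(q → r) is T, p is F. ✗
5: □(q → r) is T, p is F. ✗
6: □(q → r) is T, p is T. ✓
7: □(q → r) is T, p is T. ✓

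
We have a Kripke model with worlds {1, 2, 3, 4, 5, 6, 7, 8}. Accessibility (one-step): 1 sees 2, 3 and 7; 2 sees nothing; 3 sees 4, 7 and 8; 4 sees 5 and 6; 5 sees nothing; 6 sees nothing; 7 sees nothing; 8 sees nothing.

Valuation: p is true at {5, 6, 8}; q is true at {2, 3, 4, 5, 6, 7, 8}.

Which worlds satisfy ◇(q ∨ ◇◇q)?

{1, 3, 4}

1: successors {2, 3, 7}; q ∨ ◇◇q there: 2:T, 3:T, 7:T. ✓
2: no successors, so ◇(q ∨ ◇◇q) fails. ✗
3: successors {4, 7, 8}; q ∨ ◇◇q there: 4:T, 7:T, 8:T. ✓
4: successors {5, 6}; q ∨ ◇◇q there: 5:T, 6:T. ✓
5: no successors, so ◇(q ∨ ◇◇q) fails. ✗
6: no successors, so ◇(q ∨ ◇◇q) fails. ✗
7: no successors, so ◇(q ∨ ◇◇q) fails. ✗
8: no successors, so ◇(q ∨ ◇◇q) fails. ✗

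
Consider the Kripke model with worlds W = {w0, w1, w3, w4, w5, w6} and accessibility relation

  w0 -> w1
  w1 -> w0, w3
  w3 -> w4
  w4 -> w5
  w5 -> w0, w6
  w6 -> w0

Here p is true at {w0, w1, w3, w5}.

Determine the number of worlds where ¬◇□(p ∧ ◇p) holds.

w0: ◇□(p ∧ ◇p) is F. ✓
w1: ◇□(p ∧ ◇p) is T. ✗
w3: ◇□(p ∧ ◇p) is T. ✗
w4: ◇□(p ∧ ◇p) is F. ✓
w5: ◇□(p ∧ ◇p) is T. ✗
w6: ◇□(p ∧ ◇p) is T. ✗
Satisfying worlds: {w0, w4}.

2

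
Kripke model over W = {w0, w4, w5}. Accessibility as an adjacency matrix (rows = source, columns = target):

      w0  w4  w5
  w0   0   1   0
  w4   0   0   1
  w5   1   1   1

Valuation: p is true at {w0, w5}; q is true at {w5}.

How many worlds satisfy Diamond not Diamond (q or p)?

w0: successors {w4}; not Diamond (q or p) there: w4:F. ✗
w4: successors {w5}; not Diamond (q or p) there: w5:F. ✗
w5: successors {w0, w4, w5}; not Diamond (q or p) there: w0:T, w4:F, w5:F. ✓
Satisfying worlds: {w5}.

1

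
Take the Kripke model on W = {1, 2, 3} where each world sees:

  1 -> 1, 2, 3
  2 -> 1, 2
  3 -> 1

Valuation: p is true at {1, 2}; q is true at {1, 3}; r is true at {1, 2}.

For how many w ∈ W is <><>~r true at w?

3

1: successors {1, 2, 3}; <>~r there: 1:T, 2:F, 3:F. ✓
2: successors {1, 2}; <>~r there: 1:T, 2:F. ✓
3: successors {1}; <>~r there: 1:T. ✓
Satisfying worlds: {1, 2, 3}.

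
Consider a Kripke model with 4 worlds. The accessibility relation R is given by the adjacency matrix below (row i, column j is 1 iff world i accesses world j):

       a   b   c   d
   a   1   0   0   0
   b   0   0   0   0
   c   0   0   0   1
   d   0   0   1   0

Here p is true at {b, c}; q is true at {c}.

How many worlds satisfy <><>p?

a: successors {a}; <>p there: a:F. ✗
b: no successors, so <><>p fails. ✗
c: successors {d}; <>p there: d:T. ✓
d: successors {c}; <>p there: c:F. ✗
Satisfying worlds: {c}.

1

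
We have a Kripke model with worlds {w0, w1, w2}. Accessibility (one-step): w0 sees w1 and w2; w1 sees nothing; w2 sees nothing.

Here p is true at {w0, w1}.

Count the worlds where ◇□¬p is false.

2

w0: successors {w1, w2}; □¬p there: w1:T, w2:T. ✓
w1: no successors, so ◇□¬p fails. ✗
w2: no successors, so ◇□¬p fails. ✗
Satisfying worlds: {w0}.
So ◇□¬p fails at the other 2 worlds.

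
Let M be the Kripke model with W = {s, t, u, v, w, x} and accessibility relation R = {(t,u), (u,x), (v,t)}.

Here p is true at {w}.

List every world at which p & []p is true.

s: p is F, []p is T. ✗
t: p is F, []p is F. ✗
u: p is F, []p is F. ✗
v: p is F, []p is F. ✗
w: p is T, []p is T. ✓
x: p is F, []p is T. ✗

{w}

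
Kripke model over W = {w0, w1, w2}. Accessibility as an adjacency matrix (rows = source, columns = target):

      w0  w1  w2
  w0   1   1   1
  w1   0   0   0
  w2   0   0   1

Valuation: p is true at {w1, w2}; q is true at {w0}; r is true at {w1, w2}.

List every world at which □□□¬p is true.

w0: successors {w0, w1, w2}; □□¬p there: w0:F, w1:T, w2:F. ✗
w1: no successors, so □□□¬p holds vacuously. ✓
w2: successors {w2}; □□¬p there: w2:F. ✗

{w1}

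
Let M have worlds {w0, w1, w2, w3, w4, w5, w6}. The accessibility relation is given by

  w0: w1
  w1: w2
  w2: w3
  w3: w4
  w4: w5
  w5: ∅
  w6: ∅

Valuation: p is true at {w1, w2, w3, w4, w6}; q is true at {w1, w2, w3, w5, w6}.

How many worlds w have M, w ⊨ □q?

w0: successors {w1}; q there: w1:T. ✓
w1: successors {w2}; q there: w2:T. ✓
w2: successors {w3}; q there: w3:T. ✓
w3: successors {w4}; q there: w4:F. ✗
w4: successors {w5}; q there: w5:T. ✓
w5: no successors, so □q holds vacuously. ✓
w6: no successors, so □q holds vacuously. ✓
Satisfying worlds: {w0, w1, w2, w4, w5, w6}.

6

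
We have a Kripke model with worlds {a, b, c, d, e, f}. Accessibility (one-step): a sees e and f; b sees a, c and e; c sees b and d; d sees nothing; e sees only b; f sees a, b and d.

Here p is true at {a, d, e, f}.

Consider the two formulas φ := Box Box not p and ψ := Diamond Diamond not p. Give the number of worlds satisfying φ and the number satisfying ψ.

1 and 5

For Box Box not p:
a: successors {e, f}; Box not p there: e:T, f:F. ✗
b: successors {a, c, e}; Box not p there: a:F, c:F, e:T. ✗
c: successors {b, d}; Box not p there: b:F, d:T. ✗
d: no successors, so Box Box not p holds vacuously. ✓
e: successors {b}; Box not p there: b:F. ✗
f: successors {a, b, d}; Box not p there: a:F, b:F, d:T. ✗
— 1 world.
For Diamond Diamond not p:
a: successors {e, f}; Diamond not p there: e:T, f:T. ✓
b: successors {a, c, e}; Diamond not p there: a:F, c:T, e:T. ✓
c: successors {b, d}; Diamond not p there: b:T, d:F. ✓
d: no successors, so Diamond Diamond not p fails. ✗
e: successors {b}; Diamond not p there: b:T. ✓
f: successors {a, b, d}; Diamond not p there: a:F, b:T, d:F. ✓
— 5 worlds.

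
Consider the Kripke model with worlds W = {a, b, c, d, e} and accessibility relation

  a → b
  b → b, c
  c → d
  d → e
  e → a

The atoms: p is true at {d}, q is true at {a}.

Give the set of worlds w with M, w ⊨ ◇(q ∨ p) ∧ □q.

a: ◇(q ∨ p) is F, □q is F. ✗
b: ◇(q ∨ p) is F, □q is F. ✗
c: ◇(q ∨ p) is T, □q is F. ✗
d: ◇(q ∨ p) is F, □q is F. ✗
e: ◇(q ∨ p) is T, □q is T. ✓

{e}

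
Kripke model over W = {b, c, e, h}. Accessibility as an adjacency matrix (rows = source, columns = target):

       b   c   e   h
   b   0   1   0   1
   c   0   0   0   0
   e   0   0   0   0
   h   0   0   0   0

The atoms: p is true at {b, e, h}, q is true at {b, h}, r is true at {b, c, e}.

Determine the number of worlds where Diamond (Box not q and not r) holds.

1

b: successors {c, h}; Box not q and not r there: c:F, h:T. ✓
c: no successors, so Diamond (Box not q and not r) fails. ✗
e: no successors, so Diamond (Box not q and not r) fails. ✗
h: no successors, so Diamond (Box not q and not r) fails. ✗
Satisfying worlds: {b}.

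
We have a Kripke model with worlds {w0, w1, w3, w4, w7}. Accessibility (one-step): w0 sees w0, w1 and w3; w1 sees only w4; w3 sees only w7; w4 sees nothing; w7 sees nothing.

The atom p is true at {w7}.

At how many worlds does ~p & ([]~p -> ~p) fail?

w0: ~p is T, []~p -> ~p is T. ✓
w1: ~p is T, []~p -> ~p is T. ✓
w3: ~p is T, []~p -> ~p is T. ✓
w4: ~p is T, []~p -> ~p is T. ✓
w7: ~p is F, []~p -> ~p is F. ✗
Satisfying worlds: {w0, w1, w3, w4}.
So ~p & ([]~p -> ~p) fails at the other 1 world.

1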